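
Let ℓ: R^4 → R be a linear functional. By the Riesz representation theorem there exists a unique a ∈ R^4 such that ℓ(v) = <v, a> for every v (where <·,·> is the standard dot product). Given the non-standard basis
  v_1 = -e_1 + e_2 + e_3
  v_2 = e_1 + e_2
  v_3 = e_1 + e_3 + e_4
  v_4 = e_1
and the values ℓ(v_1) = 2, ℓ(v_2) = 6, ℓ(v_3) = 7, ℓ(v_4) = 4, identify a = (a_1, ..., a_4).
a = (4, 2, 4, -1)

Write a = (a_1, ..., a_4) in the standard basis. For each basis vector v_i, ℓ(v_i) = <v_i, a> is a linear equation in the a_j's. Collect the n equations into a matrix system V a = ℓ, where row i of V is v_i (expressed in the standard basis). Since V is invertible (lower-triangular with 1s on the diagonal, up to permutation), solve by back-substitution:
  V =
[[-1, 1, 1, 0],
 [1, 1, 0, 0],
 [1, 0, 1, 1],
 [1, 0, 0, 0]]
  V a = (2, 6, 7, 4)
Solving gives a = (4, 2, 4, -1).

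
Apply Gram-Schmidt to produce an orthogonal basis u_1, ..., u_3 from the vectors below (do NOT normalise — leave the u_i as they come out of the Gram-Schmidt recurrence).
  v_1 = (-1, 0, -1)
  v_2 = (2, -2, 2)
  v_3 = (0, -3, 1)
Orthogonal basis:
  u_1 = (-1, 0, -1)
  u_2 = (0, -2, 0)
  u_3 = (-1/2, 0, 1/2)

Apply the Gram-Schmidt recurrence
  u_1 = v_1
  u_i = v_i − Σ_{j<i} ((v_i · u_j) / (u_j · u_j)) · u_j.

Step by step this gives:
  u_1 = (-1, 0, -1)
  u_2 = (0, -2, 0)
  u_3 = (-1/2, 0, 1/2)

Orthogonality check:
  u_2 · u_1 = 0 (should be 0)
  u_3 · u_1 = 0 (should be 0)
  u_3 · u_2 = 0 (should be 0)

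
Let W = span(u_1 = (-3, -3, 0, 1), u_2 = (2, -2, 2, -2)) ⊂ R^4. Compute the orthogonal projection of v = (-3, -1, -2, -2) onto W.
proj_W(v) = (-142/75, -86/75, -28/75, 22/25)

Set up U = [u_1 | ... | u_2] ∈ R^(4×2). The projector onto W = col(U) is P = U (U^T U)^(-1) U^T.
Compute U^T U =
  [19, -2]
  [-2, 16],
and U^T v = (10, -4).
Solve U^T U · c = U^T v for the coefficients: c = (38/75, -14/75). The projection is proj_W(v) = U c.
Check: (v - proj_W(v)) · u_1 = 0  (should be 0).
Check: (v - proj_W(v)) · u_2 = 0  (should be 0).
Result: proj_W(v) = (-142/75, -86/75, -28/75, 22/25).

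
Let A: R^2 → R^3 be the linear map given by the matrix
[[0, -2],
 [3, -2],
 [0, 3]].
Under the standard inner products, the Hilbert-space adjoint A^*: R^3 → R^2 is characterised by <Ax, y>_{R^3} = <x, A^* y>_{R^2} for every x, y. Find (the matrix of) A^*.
A^* = A^T =
[[0, 3, 0],
 [-2, -2, 3]]

For real matrices with standard dot products, the defining identity <Ax, y> = <x, A^* y> gives (Ax)^T y = x^T (A^*) y, i.e. x^T A^T y = x^T (A^*) y. Since this holds for all x, y, we must have A^* = A^T. Therefore
A^* =
[[0, 3, 0],
 [-2, -2, 3]].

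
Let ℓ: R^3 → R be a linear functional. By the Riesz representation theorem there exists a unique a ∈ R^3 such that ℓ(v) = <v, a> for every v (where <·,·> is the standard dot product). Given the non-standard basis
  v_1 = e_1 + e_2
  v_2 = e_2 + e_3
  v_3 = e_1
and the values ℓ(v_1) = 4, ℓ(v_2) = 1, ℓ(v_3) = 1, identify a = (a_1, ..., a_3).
a = (1, 3, -2)

Write a = (a_1, ..., a_3) in the standard basis. For each basis vector v_i, ℓ(v_i) = <v_i, a> is a linear equation in the a_j's. Collect the n equations into a matrix system V a = ℓ, where row i of V is v_i (expressed in the standard basis). Since V is invertible (lower-triangular with 1s on the diagonal, up to permutation), solve by back-substitution:
  V =
[[1, 1, 0],
 [0, 1, 1],
 [1, 0, 0]]
  V a = (4, 1, 1)
Solving gives a = (1, 3, -2).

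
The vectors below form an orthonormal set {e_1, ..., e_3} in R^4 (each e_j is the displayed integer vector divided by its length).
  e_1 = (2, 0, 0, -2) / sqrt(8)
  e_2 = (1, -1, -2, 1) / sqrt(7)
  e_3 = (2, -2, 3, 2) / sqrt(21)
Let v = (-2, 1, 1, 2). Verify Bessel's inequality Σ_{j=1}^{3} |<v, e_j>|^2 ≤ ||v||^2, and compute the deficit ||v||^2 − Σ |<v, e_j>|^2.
Σ |<v, e_j>|^2 = 28/3; ||v||^2 = 10; deficit = 2/3

Write each e_j = u_j / sqrt(<u_j, u_j>) where u_j is the displayed integer vector. Then <v, e_j> = <v, u_j> / sqrt(<u_j, u_j>), so |<v, e_j>|^2 = <v, u_j>^2 / <u_j, u_j>.
Coefficients: <v, e_1> = -8/sqrt(8), <v, e_2> = -3/sqrt(7), <v, e_3> = 1/sqrt(21).
Square and sum: Σ |<v, e_j>|^2 = 28/3.
Compute ||v||^2 = v·v = 10.
Deficit = 10 − 28/3 = 2/3 ≥ 0, confirming Bessel's inequality. (The deficit equals ||v − Σ <v,e_j> e_j||^2, the squared distance from v to span{e_j}.)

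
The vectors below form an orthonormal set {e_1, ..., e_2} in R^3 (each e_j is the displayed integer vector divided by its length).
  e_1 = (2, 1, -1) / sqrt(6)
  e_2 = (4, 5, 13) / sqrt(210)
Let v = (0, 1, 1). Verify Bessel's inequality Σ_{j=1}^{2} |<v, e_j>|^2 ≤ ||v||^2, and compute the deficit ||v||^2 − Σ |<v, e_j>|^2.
Σ |<v, e_j>|^2 = 54/35; ||v||^2 = 2; deficit = 16/35

Write each e_j = u_j / sqrt(<u_j, u_j>) where u_j is the displayed integer vector. Then <v, e_j> = <v, u_j> / sqrt(<u_j, u_j>), so |<v, e_j>|^2 = <v, u_j>^2 / <u_j, u_j>.
Coefficients: <v, e_1> = 0/sqrt(6), <v, e_2> = 18/sqrt(210).
Square and sum: Σ |<v, e_j>|^2 = 54/35.
Compute ||v||^2 = v·v = 2.
Deficit = 2 − 54/35 = 16/35 ≥ 0, confirming Bessel's inequality. (The deficit equals ||v − Σ <v,e_j> e_j||^2, the squared distance from v to span{e_j}.)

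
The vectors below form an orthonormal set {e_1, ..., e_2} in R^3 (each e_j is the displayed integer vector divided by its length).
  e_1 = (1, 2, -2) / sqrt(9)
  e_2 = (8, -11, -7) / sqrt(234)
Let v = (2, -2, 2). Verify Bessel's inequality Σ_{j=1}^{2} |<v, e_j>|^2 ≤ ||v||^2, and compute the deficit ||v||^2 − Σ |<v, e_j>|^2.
Σ |<v, e_j>|^2 = 84/13; ||v||^2 = 12; deficit = 72/13

Write each e_j = u_j / sqrt(<u_j, u_j>) where u_j is the displayed integer vector. Then <v, e_j> = <v, u_j> / sqrt(<u_j, u_j>), so |<v, e_j>|^2 = <v, u_j>^2 / <u_j, u_j>.
Coefficients: <v, e_1> = -6/sqrt(9), <v, e_2> = 24/sqrt(234).
Square and sum: Σ |<v, e_j>|^2 = 84/13.
Compute ||v||^2 = v·v = 12.
Deficit = 12 − 84/13 = 72/13 ≥ 0, confirming Bessel's inequality. (The deficit equals ||v − Σ <v,e_j> e_j||^2, the squared distance from v to span{e_j}.)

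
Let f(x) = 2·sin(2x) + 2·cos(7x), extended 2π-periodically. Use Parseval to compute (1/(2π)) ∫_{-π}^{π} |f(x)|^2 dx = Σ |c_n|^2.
Σ |c_n|^2 = 4

Expand |f|^2 and use orthogonality of {sin(nx), cos(mx)} on [-π, π]:
  ∫_{-π}^{π} sin(nx)^2 dx = π, ∫ cos(mx)^2 dx = π, and cross terms integrate to 0.
So ∫_{-π}^{π} f(x)^2 dx = 2^2 · π + 2^2 · π = (4 + 4)π.
Divide by 2π: (4 + 4)/2 = 4.
By Parseval, this equals Σ |c_n|^2.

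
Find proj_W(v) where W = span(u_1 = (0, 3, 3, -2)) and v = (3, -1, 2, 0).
proj_W(v) = (0, 9/22, 9/22, -3/11)

Set up U = [u_1 | ... | u_1] ∈ R^(4×1). The projector onto W = col(U) is P = U (U^T U)^(-1) U^T.
Compute U^T U =
  [22],
and U^T v = (3).
Solve U^T U · c = U^T v for the coefficients: c = (3/22). The projection is proj_W(v) = U c.
Check: (v - proj_W(v)) · u_1 = 0  (should be 0).
Result: proj_W(v) = (0, 9/22, 9/22, -3/11).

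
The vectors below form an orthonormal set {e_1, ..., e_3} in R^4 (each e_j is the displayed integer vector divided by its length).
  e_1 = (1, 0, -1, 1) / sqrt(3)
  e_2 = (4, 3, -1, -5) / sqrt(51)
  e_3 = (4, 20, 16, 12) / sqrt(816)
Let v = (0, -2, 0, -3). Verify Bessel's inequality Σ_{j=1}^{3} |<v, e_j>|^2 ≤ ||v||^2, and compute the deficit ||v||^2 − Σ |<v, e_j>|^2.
Σ |<v, e_j>|^2 = 35/3; ||v||^2 = 13; deficit = 4/3

Write each e_j = u_j / sqrt(<u_j, u_j>) where u_j is the displayed integer vector. Then <v, e_j> = <v, u_j> / sqrt(<u_j, u_j>), so |<v, e_j>|^2 = <v, u_j>^2 / <u_j, u_j>.
Coefficients: <v, e_1> = -3/sqrt(3), <v, e_2> = 9/sqrt(51), <v, e_3> = -76/sqrt(816).
Square and sum: Σ |<v, e_j>|^2 = 35/3.
Compute ||v||^2 = v·v = 13.
Deficit = 13 − 35/3 = 4/3 ≥ 0, confirming Bessel's inequality. (The deficit equals ||v − Σ <v,e_j> e_j||^2, the squared distance from v to span{e_j}.)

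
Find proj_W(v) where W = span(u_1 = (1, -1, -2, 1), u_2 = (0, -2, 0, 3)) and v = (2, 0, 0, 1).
proj_W(v) = (4/11, -6/11, -8/11, 7/11)

Set up U = [u_1 | ... | u_2] ∈ R^(4×2). The projector onto W = col(U) is P = U (U^T U)^(-1) U^T.
Compute U^T U =
  [7, 5]
  [5, 13],
and U^T v = (3, 3).
Solve U^T U · c = U^T v for the coefficients: c = (4/11, 1/11). The projection is proj_W(v) = U c.
Check: (v - proj_W(v)) · u_1 = 0  (should be 0).
Check: (v - proj_W(v)) · u_2 = 0  (should be 0).
Result: proj_W(v) = (4/11, -6/11, -8/11, 7/11).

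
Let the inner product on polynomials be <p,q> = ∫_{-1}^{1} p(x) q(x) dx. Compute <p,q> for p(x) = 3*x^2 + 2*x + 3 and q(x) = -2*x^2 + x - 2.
<p,q> = -316/15

Expand the product: p(x)·q(x) = -6*x^4 - x^3 - 10*x^2 - x - 6.
∫_{-1}^{1} of each monomial x^k gives [2/(k+1) if k even, 0 if k odd]. Integrating term-by-term (or equivalently evaluating the antiderivative F(x) = -6*x^5/5 - x^4/4 - 10*x^3/3 - x^2/2 - 6*x at the endpoints):
  F(1) − F(−1) = -677/60 − (587/60) = -316/15.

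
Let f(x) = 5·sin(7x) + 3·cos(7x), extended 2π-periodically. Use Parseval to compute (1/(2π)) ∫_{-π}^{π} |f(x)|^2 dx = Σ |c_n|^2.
Σ |c_n|^2 = 17

Expand |f|^2 and use orthogonality of {sin(nx), cos(mx)} on [-π, π]:
  ∫_{-π}^{π} sin(nx)^2 dx = π, ∫ cos(mx)^2 dx = π, and cross terms integrate to 0.
So ∫_{-π}^{π} f(x)^2 dx = 5^2 · π + 3^2 · π = (25 + 9)π.
Divide by 2π: (25 + 9)/2 = 17.
By Parseval, this equals Σ |c_n|^2.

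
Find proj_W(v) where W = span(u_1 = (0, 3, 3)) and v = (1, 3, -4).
proj_W(v) = (0, -1/2, -1/2)

Set up U = [u_1 | ... | u_1] ∈ R^(3×1). The projector onto W = col(U) is P = U (U^T U)^(-1) U^T.
Compute U^T U =
  [18],
and U^T v = (-3).
Solve U^T U · c = U^T v for the coefficients: c = (-1/6). The projection is proj_W(v) = U c.
Check: (v - proj_W(v)) · u_1 = 0  (should be 0).
Result: proj_W(v) = (0, -1/2, -1/2).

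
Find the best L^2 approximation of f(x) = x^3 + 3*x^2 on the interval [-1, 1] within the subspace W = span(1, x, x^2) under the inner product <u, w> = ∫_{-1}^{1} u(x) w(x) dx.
g(x) = 3*x^2 + 3*x/5

The best approximation g ∈ W is the orthogonal projection of f onto W. Writing g = a_0 + a_1 x + a_2 x^2, the coefficients solve the normal equations G · a = b where
  G_{ij} = <φ_i, φ_j> and b_i = <f, φ_i>, with φ_0 = 1, φ_1 = x, φ_2 = x^2.
G =
  [2, 0, 2/3]
  [0, 2/3, 0]
  [2/3, 0, 2/5],
b = (2, 2/5, 6/5).
Solving gives a_0 = 0, a_1 = 3/5, a_2 = 3, so
  g(x) = 3*x^2 + 3*x/5.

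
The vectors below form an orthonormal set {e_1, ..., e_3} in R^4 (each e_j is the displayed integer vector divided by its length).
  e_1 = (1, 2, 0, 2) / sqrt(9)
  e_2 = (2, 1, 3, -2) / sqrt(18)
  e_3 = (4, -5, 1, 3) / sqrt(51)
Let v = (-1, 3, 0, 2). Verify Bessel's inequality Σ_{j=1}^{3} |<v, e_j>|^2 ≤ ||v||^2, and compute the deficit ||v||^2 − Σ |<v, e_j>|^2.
Σ |<v, e_j>|^2 = 1307/102; ||v||^2 = 14; deficit = 121/102

Write each e_j = u_j / sqrt(<u_j, u_j>) where u_j is the displayed integer vector. Then <v, e_j> = <v, u_j> / sqrt(<u_j, u_j>), so |<v, e_j>|^2 = <v, u_j>^2 / <u_j, u_j>.
Coefficients: <v, e_1> = 9/sqrt(9), <v, e_2> = -3/sqrt(18), <v, e_3> = -13/sqrt(51).
Square and sum: Σ |<v, e_j>|^2 = 1307/102.
Compute ||v||^2 = v·v = 14.
Deficit = 14 − 1307/102 = 121/102 ≥ 0, confirming Bessel's inequality. (The deficit equals ||v − Σ <v,e_j> e_j||^2, the squared distance from v to span{e_j}.)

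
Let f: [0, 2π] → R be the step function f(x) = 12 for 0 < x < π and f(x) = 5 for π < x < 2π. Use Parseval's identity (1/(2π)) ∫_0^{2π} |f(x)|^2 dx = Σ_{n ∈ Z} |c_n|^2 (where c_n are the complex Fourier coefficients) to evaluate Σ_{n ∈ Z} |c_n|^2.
Σ |c_n|^2 = 169/2

Parseval equates the L^2 energy of f (normalised by 1/(2π)) with the ℓ^2 sum of its Fourier coefficients: (1/(2π)) ∫_0^{2π} |f|^2 = Σ |c_n|^2.
Compute the left side: (1/(2π)) [∫_0^π 12^2 dx + ∫_π^{2π} 5^2 dx] = (1/(2π)) · (144π + 25π) = (144 + 25)/2 = 169/2.
So Σ_{n ∈ Z} |c_n|^2 = 169/2.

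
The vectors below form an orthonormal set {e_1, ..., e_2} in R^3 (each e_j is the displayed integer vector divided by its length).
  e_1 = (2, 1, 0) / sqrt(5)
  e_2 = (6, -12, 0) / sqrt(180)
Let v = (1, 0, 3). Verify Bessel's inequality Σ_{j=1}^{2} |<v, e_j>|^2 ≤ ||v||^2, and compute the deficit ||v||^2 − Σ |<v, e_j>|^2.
Σ |<v, e_j>|^2 = 1; ||v||^2 = 10; deficit = 9

Write each e_j = u_j / sqrt(<u_j, u_j>) where u_j is the displayed integer vector. Then <v, e_j> = <v, u_j> / sqrt(<u_j, u_j>), so |<v, e_j>|^2 = <v, u_j>^2 / <u_j, u_j>.
Coefficients: <v, e_1> = 2/sqrt(5), <v, e_2> = 6/sqrt(180).
Square and sum: Σ |<v, e_j>|^2 = 1.
Compute ||v||^2 = v·v = 10.
Deficit = 10 − 1 = 9 ≥ 0, confirming Bessel's inequality. (The deficit equals ||v − Σ <v,e_j> e_j||^2, the squared distance from v to span{e_j}.)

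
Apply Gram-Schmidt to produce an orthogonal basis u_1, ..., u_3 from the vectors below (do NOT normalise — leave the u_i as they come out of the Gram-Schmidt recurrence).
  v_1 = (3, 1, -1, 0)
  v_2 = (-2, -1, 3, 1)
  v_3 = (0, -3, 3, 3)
Orthogonal basis:
  u_1 = (3, 1, -1, 0)
  u_2 = (8/11, -1/11, 23/11, 1)
  u_3 = (6/13, -30/13, -12/13, 18/13)

Apply the Gram-Schmidt recurrence
  u_1 = v_1
  u_i = v_i − Σ_{j<i} ((v_i · u_j) / (u_j · u_j)) · u_j.

Step by step this gives:
  u_1 = (3, 1, -1, 0)
  u_2 = (8/11, -1/11, 23/11, 1)
  u_3 = (6/13, -30/13, -12/13, 18/13)

Orthogonality check:
  u_2 · u_1 = 0 (should be 0)
  u_3 · u_1 = 0 (should be 0)
  u_3 · u_2 = 0 (should be 0)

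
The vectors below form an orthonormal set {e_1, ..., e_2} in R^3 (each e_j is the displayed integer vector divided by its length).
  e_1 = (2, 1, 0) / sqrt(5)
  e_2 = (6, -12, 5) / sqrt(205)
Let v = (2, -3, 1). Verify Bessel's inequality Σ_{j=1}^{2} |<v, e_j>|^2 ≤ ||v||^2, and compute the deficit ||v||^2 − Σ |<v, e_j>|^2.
Σ |<v, e_j>|^2 = 570/41; ||v||^2 = 14; deficit = 4/41

Write each e_j = u_j / sqrt(<u_j, u_j>) where u_j is the displayed integer vector. Then <v, e_j> = <v, u_j> / sqrt(<u_j, u_j>), so |<v, e_j>|^2 = <v, u_j>^2 / <u_j, u_j>.
Coefficients: <v, e_1> = 1/sqrt(5), <v, e_2> = 53/sqrt(205).
Square and sum: Σ |<v, e_j>|^2 = 570/41.
Compute ||v||^2 = v·v = 14.
Deficit = 14 − 570/41 = 4/41 ≥ 0, confirming Bessel's inequality. (The deficit equals ||v − Σ <v,e_j> e_j||^2, the squared distance from v to span{e_j}.)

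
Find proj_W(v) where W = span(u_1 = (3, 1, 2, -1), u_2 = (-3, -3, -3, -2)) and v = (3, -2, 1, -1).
proj_W(v) = (438/209, -54/209, 192/209, -446/209)

Set up U = [u_1 | ... | u_2] ∈ R^(4×2). The projector onto W = col(U) is P = U (U^T U)^(-1) U^T.
Compute U^T U =
  [15, -16]
  [-16, 31],
and U^T v = (10, -4).
Solve U^T U · c = U^T v for the coefficients: c = (246/209, 100/209). The projection is proj_W(v) = U c.
Check: (v - proj_W(v)) · u_1 = 0  (should be 0).
Check: (v - proj_W(v)) · u_2 = 0  (should be 0).
Result: proj_W(v) = (438/209, -54/209, 192/209, -446/209).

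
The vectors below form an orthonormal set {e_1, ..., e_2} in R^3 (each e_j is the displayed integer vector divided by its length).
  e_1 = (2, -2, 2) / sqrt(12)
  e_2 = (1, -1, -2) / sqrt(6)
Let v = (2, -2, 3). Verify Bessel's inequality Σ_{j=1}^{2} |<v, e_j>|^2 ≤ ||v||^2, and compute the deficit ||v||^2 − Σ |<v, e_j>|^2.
Σ |<v, e_j>|^2 = 17; ||v||^2 = 17; deficit = 0

Write each e_j = u_j / sqrt(<u_j, u_j>) where u_j is the displayed integer vector. Then <v, e_j> = <v, u_j> / sqrt(<u_j, u_j>), so |<v, e_j>|^2 = <v, u_j>^2 / <u_j, u_j>.
Coefficients: <v, e_1> = 14/sqrt(12), <v, e_2> = -2/sqrt(6).
Square and sum: Σ |<v, e_j>|^2 = 17.
Compute ||v||^2 = v·v = 17.
Deficit = 17 − 17 = 0 ≥ 0, confirming Bessel's inequality. (The deficit equals ||v − Σ <v,e_j> e_j||^2, the squared distance from v to span{e_j}.)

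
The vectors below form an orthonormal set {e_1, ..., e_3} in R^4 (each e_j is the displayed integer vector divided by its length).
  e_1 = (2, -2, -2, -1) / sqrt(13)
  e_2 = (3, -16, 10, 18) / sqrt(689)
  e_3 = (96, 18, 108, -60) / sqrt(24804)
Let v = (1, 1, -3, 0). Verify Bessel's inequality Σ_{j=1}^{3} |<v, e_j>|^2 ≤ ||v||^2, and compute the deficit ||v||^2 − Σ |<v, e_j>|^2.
Σ |<v, e_j>|^2 = 94/13; ||v||^2 = 11; deficit = 49/13

Write each e_j = u_j / sqrt(<u_j, u_j>) where u_j is the displayed integer vector. Then <v, e_j> = <v, u_j> / sqrt(<u_j, u_j>), so |<v, e_j>|^2 = <v, u_j>^2 / <u_j, u_j>.
Coefficients: <v, e_1> = 6/sqrt(13), <v, e_2> = -43/sqrt(689), <v, e_3> = -210/sqrt(24804).
Square and sum: Σ |<v, e_j>|^2 = 94/13.
Compute ||v||^2 = v·v = 11.
Deficit = 11 − 94/13 = 49/13 ≥ 0, confirming Bessel's inequality. (The deficit equals ||v − Σ <v,e_j> e_j||^2, the squared distance from v to span{e_j}.)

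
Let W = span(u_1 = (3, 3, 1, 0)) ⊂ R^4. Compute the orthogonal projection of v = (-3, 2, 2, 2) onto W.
proj_W(v) = (-3/19, -3/19, -1/19, 0)

Set up U = [u_1 | ... | u_1] ∈ R^(4×1). The projector onto W = col(U) is P = U (U^T U)^(-1) U^T.
Compute U^T U =
  [19],
and U^T v = (-1).
Solve U^T U · c = U^T v for the coefficients: c = (-1/19). The projection is proj_W(v) = U c.
Check: (v - proj_W(v)) · u_1 = 0  (should be 0).
Result: proj_W(v) = (-3/19, -3/19, -1/19, 0).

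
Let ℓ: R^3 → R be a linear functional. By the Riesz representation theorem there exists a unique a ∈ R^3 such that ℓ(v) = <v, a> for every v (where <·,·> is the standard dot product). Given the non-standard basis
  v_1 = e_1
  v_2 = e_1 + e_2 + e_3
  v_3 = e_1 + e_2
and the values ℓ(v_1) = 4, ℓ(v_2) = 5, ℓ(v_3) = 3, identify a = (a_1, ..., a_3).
a = (4, -1, 2)

Write a = (a_1, ..., a_3) in the standard basis. For each basis vector v_i, ℓ(v_i) = <v_i, a> is a linear equation in the a_j's. Collect the n equations into a matrix system V a = ℓ, where row i of V is v_i (expressed in the standard basis). Since V is invertible (lower-triangular with 1s on the diagonal, up to permutation), solve by back-substitution:
  V =
[[1, 0, 0],
 [1, 1, 1],
 [1, 1, 0]]
  V a = (4, 5, 3)
Solving gives a = (4, -1, 2).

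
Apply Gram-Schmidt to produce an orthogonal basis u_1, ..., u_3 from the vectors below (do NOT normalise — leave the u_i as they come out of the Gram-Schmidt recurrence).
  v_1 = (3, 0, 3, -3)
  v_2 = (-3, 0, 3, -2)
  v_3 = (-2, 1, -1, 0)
Orthogonal basis:
  u_1 = (3, 0, 3, -3)
  u_2 = (-11/3, 0, 7/3, -4/3)
  u_3 = (-7/62, 1, -35/62, -21/31)

Apply the Gram-Schmidt recurrence
  u_1 = v_1
  u_i = v_i − Σ_{j<i} ((v_i · u_j) / (u_j · u_j)) · u_j.

Step by step this gives:
  u_1 = (3, 0, 3, -3)
  u_2 = (-11/3, 0, 7/3, -4/3)
  u_3 = (-7/62, 1, -35/62, -21/31)

Orthogonality check:
  u_2 · u_1 = 0 (should be 0)
  u_3 · u_1 = 0 (should be 0)
  u_3 · u_2 = 0 (should be 0)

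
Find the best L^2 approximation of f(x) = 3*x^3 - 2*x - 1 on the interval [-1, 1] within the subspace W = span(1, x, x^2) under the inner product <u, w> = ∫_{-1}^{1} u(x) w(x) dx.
g(x) = -x/5 - 1

The best approximation g ∈ W is the orthogonal projection of f onto W. Writing g = a_0 + a_1 x + a_2 x^2, the coefficients solve the normal equations G · a = b where
  G_{ij} = <φ_i, φ_j> and b_i = <f, φ_i>, with φ_0 = 1, φ_1 = x, φ_2 = x^2.
G =
  [2, 0, 2/3]
  [0, 2/3, 0]
  [2/3, 0, 2/5],
b = (-2, -2/15, -2/3).
Solving gives a_0 = -1, a_1 = -1/5, a_2 = 0, so
  g(x) = -x/5 - 1.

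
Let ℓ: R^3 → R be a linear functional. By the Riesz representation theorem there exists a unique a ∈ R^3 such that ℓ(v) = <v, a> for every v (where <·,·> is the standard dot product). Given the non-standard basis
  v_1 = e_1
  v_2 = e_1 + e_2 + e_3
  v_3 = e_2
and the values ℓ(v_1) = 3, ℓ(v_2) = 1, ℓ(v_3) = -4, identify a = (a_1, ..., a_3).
a = (3, -4, 2)

Write a = (a_1, ..., a_3) in the standard basis. For each basis vector v_i, ℓ(v_i) = <v_i, a> is a linear equation in the a_j's. Collect the n equations into a matrix system V a = ℓ, where row i of V is v_i (expressed in the standard basis). Since V is invertible (lower-triangular with 1s on the diagonal, up to permutation), solve by back-substitution:
  V =
[[1, 0, 0],
 [1, 1, 1],
 [0, 1, 0]]
  V a = (3, 1, -4)
Solving gives a = (3, -4, 2).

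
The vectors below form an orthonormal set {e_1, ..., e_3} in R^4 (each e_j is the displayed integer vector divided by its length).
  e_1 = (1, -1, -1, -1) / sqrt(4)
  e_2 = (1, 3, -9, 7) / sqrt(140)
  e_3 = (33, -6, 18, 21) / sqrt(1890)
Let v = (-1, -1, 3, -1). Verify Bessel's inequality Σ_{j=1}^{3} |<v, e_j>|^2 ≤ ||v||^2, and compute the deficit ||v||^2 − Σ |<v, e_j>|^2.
Σ |<v, e_j>|^2 = 34/3; ||v||^2 = 12; deficit = 2/3

Write each e_j = u_j / sqrt(<u_j, u_j>) where u_j is the displayed integer vector. Then <v, e_j> = <v, u_j> / sqrt(<u_j, u_j>), so |<v, e_j>|^2 = <v, u_j>^2 / <u_j, u_j>.
Coefficients: <v, e_1> = -2/sqrt(4), <v, e_2> = -38/sqrt(140), <v, e_3> = 6/sqrt(1890).
Square and sum: Σ |<v, e_j>|^2 = 34/3.
Compute ||v||^2 = v·v = 12.
Deficit = 12 − 34/3 = 2/3 ≥ 0, confirming Bessel's inequality. (The deficit equals ||v − Σ <v,e_j> e_j||^2, the squared distance from v to span{e_j}.)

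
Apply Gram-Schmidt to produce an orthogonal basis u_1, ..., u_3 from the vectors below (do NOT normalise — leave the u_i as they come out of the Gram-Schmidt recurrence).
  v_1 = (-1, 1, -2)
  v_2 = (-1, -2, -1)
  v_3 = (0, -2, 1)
Orthogonal basis:
  u_1 = (-1, 1, -2)
  u_2 = (-5/6, -13/6, -2/3)
  u_3 = (-1/7, 1/35, 3/35)

Apply the Gram-Schmidt recurrence
  u_1 = v_1
  u_i = v_i − Σ_{j<i} ((v_i · u_j) / (u_j · u_j)) · u_j.

Step by step this gives:
  u_1 = (-1, 1, -2)
  u_2 = (-5/6, -13/6, -2/3)
  u_3 = (-1/7, 1/35, 3/35)

Orthogonality check:
  u_2 · u_1 = 0 (should be 0)
  u_3 · u_1 = 0 (should be 0)
  u_3 · u_2 = 0 (should be 0)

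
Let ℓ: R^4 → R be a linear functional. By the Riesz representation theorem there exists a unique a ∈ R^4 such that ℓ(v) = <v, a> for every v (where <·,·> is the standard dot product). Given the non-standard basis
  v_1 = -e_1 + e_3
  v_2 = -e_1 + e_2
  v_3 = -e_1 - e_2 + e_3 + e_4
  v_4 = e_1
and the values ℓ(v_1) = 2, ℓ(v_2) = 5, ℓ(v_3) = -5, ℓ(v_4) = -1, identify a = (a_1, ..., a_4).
a = (-1, 4, 1, -3)

Write a = (a_1, ..., a_4) in the standard basis. For each basis vector v_i, ℓ(v_i) = <v_i, a> is a linear equation in the a_j's. Collect the n equations into a matrix system V a = ℓ, where row i of V is v_i (expressed in the standard basis). Since V is invertible (lower-triangular with 1s on the diagonal, up to permutation), solve by back-substitution:
  V =
[[-1, 0, 1, 0],
 [-1, 1, 0, 0],
 [-1, -1, 1, 1],
 [1, 0, 0, 0]]
  V a = (2, 5, -5, -1)
Solving gives a = (-1, 4, 1, -3).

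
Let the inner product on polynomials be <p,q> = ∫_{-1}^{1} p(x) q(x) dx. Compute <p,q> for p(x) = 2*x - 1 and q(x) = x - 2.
<p,q> = 16/3

Expand the product: p(x)·q(x) = 2*x^2 - 5*x + 2.
∫_{-1}^{1} of each monomial x^k gives [2/(k+1) if k even, 0 if k odd]. Integrating term-by-term (or equivalently evaluating the antiderivative F(x) = 2*x^3/3 - 5*x^2/2 + 2*x at the endpoints):
  F(1) − F(−1) = 1/6 − (-31/6) = 16/3.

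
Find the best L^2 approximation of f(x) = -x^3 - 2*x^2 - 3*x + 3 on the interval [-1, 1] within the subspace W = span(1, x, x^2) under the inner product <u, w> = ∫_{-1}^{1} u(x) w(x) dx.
g(x) = -2*x^2 - 18*x/5 + 3

The best approximation g ∈ W is the orthogonal projection of f onto W. Writing g = a_0 + a_1 x + a_2 x^2, the coefficients solve the normal equations G · a = b where
  G_{ij} = <φ_i, φ_j> and b_i = <f, φ_i>, with φ_0 = 1, φ_1 = x, φ_2 = x^2.
G =
  [2, 0, 2/3]
  [0, 2/3, 0]
  [2/3, 0, 2/5],
b = (14/3, -12/5, 6/5).
Solving gives a_0 = 3, a_1 = -18/5, a_2 = -2, so
  g(x) = -2*x^2 - 18*x/5 + 3.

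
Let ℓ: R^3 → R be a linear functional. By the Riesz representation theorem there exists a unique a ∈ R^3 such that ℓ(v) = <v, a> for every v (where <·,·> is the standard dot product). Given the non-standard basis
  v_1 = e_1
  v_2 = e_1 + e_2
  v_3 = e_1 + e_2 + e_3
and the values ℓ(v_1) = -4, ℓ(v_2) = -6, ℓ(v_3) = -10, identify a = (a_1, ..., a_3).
a = (-4, -2, -4)

Write a = (a_1, ..., a_3) in the standard basis. For each basis vector v_i, ℓ(v_i) = <v_i, a> is a linear equation in the a_j's. Collect the n equations into a matrix system V a = ℓ, where row i of V is v_i (expressed in the standard basis). Since V is invertible (lower-triangular with 1s on the diagonal, up to permutation), solve by back-substitution:
  V =
[[1, 0, 0],
 [1, 1, 0],
 [1, 1, 1]]
  V a = (-4, -6, -10)
Solving gives a = (-4, -2, -4).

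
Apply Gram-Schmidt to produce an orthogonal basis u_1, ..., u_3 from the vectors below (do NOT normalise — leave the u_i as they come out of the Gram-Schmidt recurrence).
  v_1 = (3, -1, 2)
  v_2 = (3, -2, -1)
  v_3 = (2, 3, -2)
Orthogonal basis:
  u_1 = (3, -1, 2)
  u_2 = (15/14, -19/14, -16/7)
  u_3 = (43/23, 387/115, -129/115)

Apply the Gram-Schmidt recurrence
  u_1 = v_1
  u_i = v_i − Σ_{j<i} ((v_i · u_j) / (u_j · u_j)) · u_j.

Step by step this gives:
  u_1 = (3, -1, 2)
  u_2 = (15/14, -19/14, -16/7)
  u_3 = (43/23, 387/115, -129/115)

Orthogonality check:
  u_2 · u_1 = 0 (should be 0)
  u_3 · u_1 = 0 (should be 0)
  u_3 · u_2 = 0 (should be 0)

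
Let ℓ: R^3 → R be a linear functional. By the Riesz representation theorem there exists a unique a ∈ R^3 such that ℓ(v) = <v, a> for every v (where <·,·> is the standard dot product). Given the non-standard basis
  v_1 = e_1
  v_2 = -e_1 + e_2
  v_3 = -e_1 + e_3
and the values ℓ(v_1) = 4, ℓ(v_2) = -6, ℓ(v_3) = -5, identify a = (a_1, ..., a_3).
a = (4, -2, -1)

Write a = (a_1, ..., a_3) in the standard basis. For each basis vector v_i, ℓ(v_i) = <v_i, a> is a linear equation in the a_j's. Collect the n equations into a matrix system V a = ℓ, where row i of V is v_i (expressed in the standard basis). Since V is invertible (lower-triangular with 1s on the diagonal, up to permutation), solve by back-substitution:
  V =
[[1, 0, 0],
 [-1, 1, 0],
 [-1, 0, 1]]
  V a = (4, -6, -5)
Solving gives a = (4, -2, -1).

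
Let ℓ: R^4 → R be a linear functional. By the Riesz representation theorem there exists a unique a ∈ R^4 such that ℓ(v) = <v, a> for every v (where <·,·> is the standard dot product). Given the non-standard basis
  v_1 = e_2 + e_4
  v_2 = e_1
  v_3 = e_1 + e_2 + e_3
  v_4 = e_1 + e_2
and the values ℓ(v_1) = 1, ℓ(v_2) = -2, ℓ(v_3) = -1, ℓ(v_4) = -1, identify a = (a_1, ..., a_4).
a = (-2, 1, 0, 0)

Write a = (a_1, ..., a_4) in the standard basis. For each basis vector v_i, ℓ(v_i) = <v_i, a> is a linear equation in the a_j's. Collect the n equations into a matrix system V a = ℓ, where row i of V is v_i (expressed in the standard basis). Since V is invertible (lower-triangular with 1s on the diagonal, up to permutation), solve by back-substitution:
  V =
[[0, 1, 0, 1],
 [1, 0, 0, 0],
 [1, 1, 1, 0],
 [1, 1, 0, 0]]
  V a = (1, -2, -1, -1)
Solving gives a = (-2, 1, 0, 0).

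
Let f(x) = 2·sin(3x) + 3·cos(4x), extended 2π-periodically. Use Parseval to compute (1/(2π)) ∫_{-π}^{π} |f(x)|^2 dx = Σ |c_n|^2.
Σ |c_n|^2 = 13/2

Expand |f|^2 and use orthogonality of {sin(nx), cos(mx)} on [-π, π]:
  ∫_{-π}^{π} sin(nx)^2 dx = π, ∫ cos(mx)^2 dx = π, and cross terms integrate to 0.
So ∫_{-π}^{π} f(x)^2 dx = 2^2 · π + 3^2 · π = (4 + 9)π.
Divide by 2π: (4 + 9)/2 = 13/2.
By Parseval, this equals Σ |c_n|^2.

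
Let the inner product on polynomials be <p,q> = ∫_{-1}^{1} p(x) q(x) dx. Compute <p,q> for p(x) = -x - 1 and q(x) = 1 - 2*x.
<p,q> = -2/3

Expand the product: p(x)·q(x) = 2*x^2 + x - 1.
∫_{-1}^{1} of each monomial x^k gives [2/(k+1) if k even, 0 if k odd]. Integrating term-by-term (or equivalently evaluating the antiderivative F(x) = 2*x^3/3 + x^2/2 - x at the endpoints):
  F(1) − F(−1) = 1/6 − (5/6) = -2/3.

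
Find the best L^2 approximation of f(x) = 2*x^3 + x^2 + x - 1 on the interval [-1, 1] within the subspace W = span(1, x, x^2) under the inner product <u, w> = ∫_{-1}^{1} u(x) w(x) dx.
g(x) = x^2 + 11*x/5 - 1

The best approximation g ∈ W is the orthogonal projection of f onto W. Writing g = a_0 + a_1 x + a_2 x^2, the coefficients solve the normal equations G · a = b where
  G_{ij} = <φ_i, φ_j> and b_i = <f, φ_i>, with φ_0 = 1, φ_1 = x, φ_2 = x^2.
G =
  [2, 0, 2/3]
  [0, 2/3, 0]
  [2/3, 0, 2/5],
b = (-4/3, 22/15, -4/15).
Solving gives a_0 = -1, a_1 = 11/5, a_2 = 1, so
  g(x) = x^2 + 11*x/5 - 1.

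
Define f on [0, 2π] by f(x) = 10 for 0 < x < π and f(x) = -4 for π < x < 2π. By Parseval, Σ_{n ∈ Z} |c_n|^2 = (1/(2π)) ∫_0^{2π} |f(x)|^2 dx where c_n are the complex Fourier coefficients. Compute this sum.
Σ |c_n|^2 = 58

Parseval equates the L^2 energy of f (normalised by 1/(2π)) with the ℓ^2 sum of its Fourier coefficients: (1/(2π)) ∫_0^{2π} |f|^2 = Σ |c_n|^2.
Compute the left side: (1/(2π)) [∫_0^π 10^2 dx + ∫_π^{2π} (-4)^2 dx] = (1/(2π)) · (100π + 16π) = (100 + 16)/2 = 58.
So Σ_{n ∈ Z} |c_n|^2 = 58.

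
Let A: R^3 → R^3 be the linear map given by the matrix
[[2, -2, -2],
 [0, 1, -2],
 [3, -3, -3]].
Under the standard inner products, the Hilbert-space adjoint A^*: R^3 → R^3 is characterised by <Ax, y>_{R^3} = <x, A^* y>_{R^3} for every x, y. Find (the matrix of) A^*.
A^* = A^T =
[[2, 0, 3],
 [-2, 1, -3],
 [-2, -2, -3]]

For real matrices with standard dot products, the defining identity <Ax, y> = <x, A^* y> gives (Ax)^T y = x^T (A^*) y, i.e. x^T A^T y = x^T (A^*) y. Since this holds for all x, y, we must have A^* = A^T. Therefore
A^* =
[[2, 0, 3],
 [-2, 1, -3],
 [-2, -2, -3]].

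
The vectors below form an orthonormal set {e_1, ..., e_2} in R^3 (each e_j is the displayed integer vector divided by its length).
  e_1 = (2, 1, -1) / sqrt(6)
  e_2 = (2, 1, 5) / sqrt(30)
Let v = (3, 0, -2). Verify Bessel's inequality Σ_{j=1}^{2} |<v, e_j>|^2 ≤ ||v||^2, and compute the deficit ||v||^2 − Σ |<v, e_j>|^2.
Σ |<v, e_j>|^2 = 56/5; ||v||^2 = 13; deficit = 9/5

Write each e_j = u_j / sqrt(<u_j, u_j>) where u_j is the displayed integer vector. Then <v, e_j> = <v, u_j> / sqrt(<u_j, u_j>), so |<v, e_j>|^2 = <v, u_j>^2 / <u_j, u_j>.
Coefficients: <v, e_1> = 8/sqrt(6), <v, e_2> = -4/sqrt(30).
Square and sum: Σ |<v, e_j>|^2 = 56/5.
Compute ||v||^2 = v·v = 13.
Deficit = 13 − 56/5 = 9/5 ≥ 0, confirming Bessel's inequality. (The deficit equals ||v − Σ <v,e_j> e_j||^2, the squared distance from v to span{e_j}.)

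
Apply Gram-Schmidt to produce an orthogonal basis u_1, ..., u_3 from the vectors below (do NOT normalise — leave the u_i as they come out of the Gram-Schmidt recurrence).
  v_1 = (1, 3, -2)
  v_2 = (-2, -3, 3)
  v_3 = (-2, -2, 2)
Orthogonal basis:
  u_1 = (1, 3, -2)
  u_2 = (-11/14, 9/14, 4/7)
  u_3 = (-6/19, -2/19, -6/19)

Apply the Gram-Schmidt recurrence
  u_1 = v_1
  u_i = v_i − Σ_{j<i} ((v_i · u_j) / (u_j · u_j)) · u_j.

Step by step this gives:
  u_1 = (1, 3, -2)
  u_2 = (-11/14, 9/14, 4/7)
  u_3 = (-6/19, -2/19, -6/19)

Orthogonality check:
  u_2 · u_1 = 0 (should be 0)
  u_3 · u_1 = 0 (should be 0)
  u_3 · u_2 = 0 (should be 0)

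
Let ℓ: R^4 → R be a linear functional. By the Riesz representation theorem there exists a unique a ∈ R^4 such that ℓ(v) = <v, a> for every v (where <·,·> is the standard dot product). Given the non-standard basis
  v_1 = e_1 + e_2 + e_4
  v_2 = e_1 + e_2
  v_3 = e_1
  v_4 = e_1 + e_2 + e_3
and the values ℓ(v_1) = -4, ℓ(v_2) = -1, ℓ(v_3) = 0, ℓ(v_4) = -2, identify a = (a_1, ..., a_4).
a = (0, -1, -1, -3)

Write a = (a_1, ..., a_4) in the standard basis. For each basis vector v_i, ℓ(v_i) = <v_i, a> is a linear equation in the a_j's. Collect the n equations into a matrix system V a = ℓ, where row i of V is v_i (expressed in the standard basis). Since V is invertible (lower-triangular with 1s on the diagonal, up to permutation), solve by back-substitution:
  V =
[[1, 1, 0, 1],
 [1, 1, 0, 0],
 [1, 0, 0, 0],
 [1, 1, 1, 0]]
  V a = (-4, -1, 0, -2)
Solving gives a = (0, -1, -1, -3).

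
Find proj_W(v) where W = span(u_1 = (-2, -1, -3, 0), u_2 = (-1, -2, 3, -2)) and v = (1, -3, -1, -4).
proj_W(v) = (-404/227, -442/227, 114/227, -320/227)

Set up U = [u_1 | ... | u_2] ∈ R^(4×2). The projector onto W = col(U) is P = U (U^T U)^(-1) U^T.
Compute U^T U =
  [14, -5]
  [-5, 18],
and U^T v = (4, 10).
Solve U^T U · c = U^T v for the coefficients: c = (122/227, 160/227). The projection is proj_W(v) = U c.
Check: (v - proj_W(v)) · u_1 = 0  (should be 0).
Check: (v - proj_W(v)) · u_2 = 0  (should be 0).
Result: proj_W(v) = (-404/227, -442/227, 114/227, -320/227).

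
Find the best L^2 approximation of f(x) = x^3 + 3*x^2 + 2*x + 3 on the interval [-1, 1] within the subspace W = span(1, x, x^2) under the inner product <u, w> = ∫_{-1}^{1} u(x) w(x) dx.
g(x) = 3*x^2 + 13*x/5 + 3

The best approximation g ∈ W is the orthogonal projection of f onto W. Writing g = a_0 + a_1 x + a_2 x^2, the coefficients solve the normal equations G · a = b where
  G_{ij} = <φ_i, φ_j> and b_i = <f, φ_i>, with φ_0 = 1, φ_1 = x, φ_2 = x^2.
G =
  [2, 0, 2/3]
  [0, 2/3, 0]
  [2/3, 0, 2/5],
b = (8, 26/15, 16/5).
Solving gives a_0 = 3, a_1 = 13/5, a_2 = 3, so
  g(x) = 3*x^2 + 13*x/5 + 3.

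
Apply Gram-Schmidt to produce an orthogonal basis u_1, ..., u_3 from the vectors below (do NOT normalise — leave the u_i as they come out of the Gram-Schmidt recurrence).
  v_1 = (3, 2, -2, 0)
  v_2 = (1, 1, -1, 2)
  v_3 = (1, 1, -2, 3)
Orthogonal basis:
  u_1 = (3, 2, -2, 0)
  u_2 = (-4/17, 3/17, -3/17, 2)
  u_3 = (-8/35, -23/70, -47/70, -2/35)

Apply the Gram-Schmidt recurrence
  u_1 = v_1
  u_i = v_i − Σ_{j<i} ((v_i · u_j) / (u_j · u_j)) · u_j.

Step by step this gives:
  u_1 = (3, 2, -2, 0)
  u_2 = (-4/17, 3/17, -3/17, 2)
  u_3 = (-8/35, -23/70, -47/70, -2/35)

Orthogonality check:
  u_2 · u_1 = 0 (should be 0)
  u_3 · u_1 = 0 (should be 0)
  u_3 · u_2 = 0 (should be 0)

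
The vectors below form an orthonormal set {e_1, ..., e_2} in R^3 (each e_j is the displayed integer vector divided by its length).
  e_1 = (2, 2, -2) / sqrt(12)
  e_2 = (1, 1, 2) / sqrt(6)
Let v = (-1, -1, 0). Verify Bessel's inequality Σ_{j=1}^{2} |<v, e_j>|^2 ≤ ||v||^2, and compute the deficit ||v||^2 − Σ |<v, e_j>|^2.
Σ |<v, e_j>|^2 = 2; ||v||^2 = 2; deficit = 0

Write each e_j = u_j / sqrt(<u_j, u_j>) where u_j is the displayed integer vector. Then <v, e_j> = <v, u_j> / sqrt(<u_j, u_j>), so |<v, e_j>|^2 = <v, u_j>^2 / <u_j, u_j>.
Coefficients: <v, e_1> = -4/sqrt(12), <v, e_2> = -2/sqrt(6).
Square and sum: Σ |<v, e_j>|^2 = 2.
Compute ||v||^2 = v·v = 2.
Deficit = 2 − 2 = 0 ≥ 0, confirming Bessel's inequality. (The deficit equals ||v − Σ <v,e_j> e_j||^2, the squared distance from v to span{e_j}.)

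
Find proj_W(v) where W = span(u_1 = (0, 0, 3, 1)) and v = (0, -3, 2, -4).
proj_W(v) = (0, 0, 3/5, 1/5)

Set up U = [u_1 | ... | u_1] ∈ R^(4×1). The projector onto W = col(U) is P = U (U^T U)^(-1) U^T.
Compute U^T U =
  [10],
and U^T v = (2).
Solve U^T U · c = U^T v for the coefficients: c = (1/5). The projection is proj_W(v) = U c.
Check: (v - proj_W(v)) · u_1 = 0  (should be 0).
Result: proj_W(v) = (0, 0, 3/5, 1/5).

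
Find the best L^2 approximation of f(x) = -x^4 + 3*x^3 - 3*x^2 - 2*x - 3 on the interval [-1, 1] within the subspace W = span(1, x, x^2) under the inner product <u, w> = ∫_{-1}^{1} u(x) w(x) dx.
g(x) = -27*x^2/7 - x/5 - 102/35

The best approximation g ∈ W is the orthogonal projection of f onto W. Writing g = a_0 + a_1 x + a_2 x^2, the coefficients solve the normal equations G · a = b where
  G_{ij} = <φ_i, φ_j> and b_i = <f, φ_i>, with φ_0 = 1, φ_1 = x, φ_2 = x^2.
G =
  [2, 0, 2/3]
  [0, 2/3, 0]
  [2/3, 0, 2/5],
b = (-42/5, -2/15, -122/35).
Solving gives a_0 = -102/35, a_1 = -1/5, a_2 = -27/7, so
  g(x) = -27*x^2/7 - x/5 - 102/35.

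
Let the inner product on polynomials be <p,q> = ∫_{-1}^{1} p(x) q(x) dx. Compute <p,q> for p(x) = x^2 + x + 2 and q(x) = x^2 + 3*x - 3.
<p,q> = -154/15

Expand the product: p(x)·q(x) = x^4 + 4*x^3 + 2*x^2 + 3*x - 6.
∫_{-1}^{1} of each monomial x^k gives [2/(k+1) if k even, 0 if k odd]. Integrating term-by-term (or equivalently evaluating the antiderivative F(x) = x^5/5 + x^4 + 2*x^3/3 + 3*x^2/2 - 6*x at the endpoints):
  F(1) − F(−1) = -79/30 − (229/30) = -154/15.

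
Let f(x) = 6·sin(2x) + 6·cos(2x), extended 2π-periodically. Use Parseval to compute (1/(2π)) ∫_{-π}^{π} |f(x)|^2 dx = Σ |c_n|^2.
Σ |c_n|^2 = 36

Expand |f|^2 and use orthogonality of {sin(nx), cos(mx)} on [-π, π]:
  ∫_{-π}^{π} sin(nx)^2 dx = π, ∫ cos(mx)^2 dx = π, and cross terms integrate to 0.
So ∫_{-π}^{π} f(x)^2 dx = 6^2 · π + 6^2 · π = (36 + 36)π.
Divide by 2π: (36 + 36)/2 = 36.
By Parseval, this equals Σ |c_n|^2.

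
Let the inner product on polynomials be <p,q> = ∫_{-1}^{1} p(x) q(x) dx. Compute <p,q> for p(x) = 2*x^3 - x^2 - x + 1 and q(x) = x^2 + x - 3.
<p,q> = -18/5

Expand the product: p(x)·q(x) = 2*x^5 + x^4 - 8*x^3 + 3*x^2 + 4*x - 3.
∫_{-1}^{1} of each monomial x^k gives [2/(k+1) if k even, 0 if k odd]. Integrating term-by-term (or equivalently evaluating the antiderivative F(x) = x^6/3 + x^5/5 - 2*x^4 + x^3 + 2*x^2 - 3*x at the endpoints):
  F(1) − F(−1) = -22/15 − (32/15) = -18/5.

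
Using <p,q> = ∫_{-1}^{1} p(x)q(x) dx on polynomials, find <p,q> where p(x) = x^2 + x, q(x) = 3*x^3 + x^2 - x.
<p,q> = 14/15

Expand the product: p(x)·q(x) = 3*x^5 + 4*x^4 - x^2.
∫_{-1}^{1} of each monomial x^k gives [2/(k+1) if k even, 0 if k odd]. Integrating term-by-term (or equivalently evaluating the antiderivative F(x) = x^6/2 + 4*x^5/5 - x^3/3 at the endpoints):
  F(1) − F(−1) = 29/30 − (1/30) = 14/15.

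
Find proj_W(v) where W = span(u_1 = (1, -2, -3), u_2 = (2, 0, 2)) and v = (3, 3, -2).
proj_W(v) = (7/6, -2/3, -1/6)

Set up U = [u_1 | ... | u_2] ∈ R^(3×2). The projector onto W = col(U) is P = U (U^T U)^(-1) U^T.
Compute U^T U =
  [14, -4]
  [-4, 8],
and U^T v = (3, 2).
Solve U^T U · c = U^T v for the coefficients: c = (1/3, 5/12). The projection is proj_W(v) = U c.
Check: (v - proj_W(v)) · u_1 = 0  (should be 0).
Check: (v - proj_W(v)) · u_2 = 0  (should be 0).
Result: proj_W(v) = (7/6, -2/3, -1/6).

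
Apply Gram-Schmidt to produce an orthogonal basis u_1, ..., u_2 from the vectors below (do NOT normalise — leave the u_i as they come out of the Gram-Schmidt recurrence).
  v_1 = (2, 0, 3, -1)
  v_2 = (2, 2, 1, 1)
Orthogonal basis:
  u_1 = (2, 0, 3, -1)
  u_2 = (8/7, 2, -2/7, 10/7)

Apply the Gram-Schmidt recurrence
  u_1 = v_1
  u_i = v_i − Σ_{j<i} ((v_i · u_j) / (u_j · u_j)) · u_j.

Step by step this gives:
  u_1 = (2, 0, 3, -1)
  u_2 = (8/7, 2, -2/7, 10/7)

Orthogonality check:
  u_2 · u_1 = 0 (should be 0)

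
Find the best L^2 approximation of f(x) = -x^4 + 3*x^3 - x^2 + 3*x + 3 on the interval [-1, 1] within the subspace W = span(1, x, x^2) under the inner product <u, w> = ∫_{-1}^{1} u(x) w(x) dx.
g(x) = -13*x^2/7 + 24*x/5 + 108/35

The best approximation g ∈ W is the orthogonal projection of f onto W. Writing g = a_0 + a_1 x + a_2 x^2, the coefficients solve the normal equations G · a = b where
  G_{ij} = <φ_i, φ_j> and b_i = <f, φ_i>, with φ_0 = 1, φ_1 = x, φ_2 = x^2.
G =
  [2, 0, 2/3]
  [0, 2/3, 0]
  [2/3, 0, 2/5],
b = (74/15, 16/5, 46/35).
Solving gives a_0 = 108/35, a_1 = 24/5, a_2 = -13/7, so
  g(x) = -13*x^2/7 + 24*x/5 + 108/35.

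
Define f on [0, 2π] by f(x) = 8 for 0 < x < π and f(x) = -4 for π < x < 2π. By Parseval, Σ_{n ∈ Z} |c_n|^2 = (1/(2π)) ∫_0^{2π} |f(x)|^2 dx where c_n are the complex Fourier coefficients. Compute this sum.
Σ |c_n|^2 = 40

Parseval equates the L^2 energy of f (normalised by 1/(2π)) with the ℓ^2 sum of its Fourier coefficients: (1/(2π)) ∫_0^{2π} |f|^2 = Σ |c_n|^2.
Compute the left side: (1/(2π)) [∫_0^π 8^2 dx + ∫_π^{2π} (-4)^2 dx] = (1/(2π)) · (64π + 16π) = (64 + 16)/2 = 40.
So Σ_{n ∈ Z} |c_n|^2 = 40.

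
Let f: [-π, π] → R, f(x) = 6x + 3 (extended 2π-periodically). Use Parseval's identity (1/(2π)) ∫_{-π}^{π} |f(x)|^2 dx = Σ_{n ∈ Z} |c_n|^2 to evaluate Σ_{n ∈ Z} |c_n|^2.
Σ |c_n|^2 = 12π^2 + 9

Expand and integrate term by term over [-π, π]:
  ∫ (6x)^2 dx = 36·(2π^3/3); ∫ 2·6·(3)·x dx = 0 (odd integrand); ∫ 3^2 dx = 9·2π.
So (1/(2π)) ∫_{-π}^{π} (6x + 3)^2 dx = 36π^2/3 + 9 = 12π^2 + 9.
Parseval ⇒ Σ |c_n|^2 = 12π^2 + 9.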